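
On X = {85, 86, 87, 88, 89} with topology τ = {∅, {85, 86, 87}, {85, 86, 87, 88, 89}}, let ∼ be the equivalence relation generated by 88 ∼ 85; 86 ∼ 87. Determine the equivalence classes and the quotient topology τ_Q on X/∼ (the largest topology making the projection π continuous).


X/∼ = {[85=88], [86=87], [89]}; |τ_Q| = 2.

Equivalence classes: [85=88], [86=87], [89].
Quotient map π: X → X/∼ sends 85 ↦ [85=88], 86 ↦ [86=87], 87 ↦ [86=87], 88 ↦ [85=88], 89 ↦ [89].
For each subset V ⊆ X/∼, compute π^{-1}(V) ⊆ X and check whether π^{-1}(V) ∈ τ. V is open in τ_Q iff π^{-1}(V) ∈ τ.
  V = {}: π^{-1}(V) = ∅ ∈ τ ✓.
  V = {[85=88]}: π^{-1}(V) = {85, 88} ∉ τ ✗.
  V = {[86=87]}: π^{-1}(V) = {86, 87} ∉ τ ✗.
  V = {[85=88], [86=87]}: π^{-1}(V) = {85, 86, 87, 88} ∉ τ ✗.
  V = {[89]}: π^{-1}(V) = {89} ∉ τ ✗.
  V = {[85=88], [89]}: π^{-1}(V) = {85, 88, 89} ∉ τ ✗.
  V = {[86=87], [89]}: π^{-1}(V) = {86, 87, 89} ∉ τ ✗.
  V = {[85=88], [86=87], [89]}: π^{-1}(V) = {85, 86, 87, 88, 89} ∈ τ ✓.
Open sets in the quotient: τ_Q = {{}, {[85=88], [86=87], [89]}} (2 elements).


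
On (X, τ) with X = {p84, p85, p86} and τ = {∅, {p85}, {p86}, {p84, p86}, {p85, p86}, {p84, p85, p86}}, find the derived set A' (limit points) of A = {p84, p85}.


A' = ∅

For each x ∈ X, list the open sets U ∈ τ with x ∈ U, then check whether U ∩ (A ∖ {x}) ≠ ∅ for every such U.
  x = p84: open {p84, p86} ∋ x has {p84, p86} ∩ (A ∖ {p84}) = ∅, so x is NOT a limit point.
  x = p85: open {p85} ∋ x has {p85} ∩ (A ∖ {p85}) = ∅, so x is NOT a limit point.
  x = p86: open {p86} ∋ x has {p86} ∩ (A ∖ {p86}) = ∅, so x is NOT a limit point.
Collecting: A' = ∅.


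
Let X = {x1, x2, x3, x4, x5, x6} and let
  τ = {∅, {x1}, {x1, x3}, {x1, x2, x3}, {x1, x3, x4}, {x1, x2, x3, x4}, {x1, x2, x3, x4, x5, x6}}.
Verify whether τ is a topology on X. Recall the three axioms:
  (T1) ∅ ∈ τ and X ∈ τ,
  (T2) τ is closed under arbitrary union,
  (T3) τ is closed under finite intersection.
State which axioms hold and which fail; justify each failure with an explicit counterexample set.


τ IS a topology on X.

Axiom (T1): ∅ ∈ τ? Yes; X ∈ τ? Yes.
Axiom (T2/T3): check pairwise unions and intersections of members of τ.
All pairwise intersections and unions checked — each lies in τ. Therefore τ satisfies (T1), (T2), (T3): it IS a topology on X.


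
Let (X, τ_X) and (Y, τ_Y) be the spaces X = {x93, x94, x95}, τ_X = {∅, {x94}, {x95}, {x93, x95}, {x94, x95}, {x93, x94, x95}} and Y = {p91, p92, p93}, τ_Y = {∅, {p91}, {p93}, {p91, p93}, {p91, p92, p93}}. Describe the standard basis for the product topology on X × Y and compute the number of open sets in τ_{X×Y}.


Basis B = {∅ × ∅, {x94} × {p91}, {x94} × {p93}, {x95} × {p91}, {x95} × {p93}, {x93, x95} × {p91}, {x93, x95} × {p93}, {x94} × {p91, p93}, {x94, x95} × {p91}, {x94, x95} × {p93}, {x95} × {p91, p93}, {x93, x94, x95} × {p91}, {x93, x94, x95} × {p93}, {x94} × {p91, p92, p93}, {x95} × {p91, p92, p93}, {x93, x95} × {p91, p93}, {x94, x95} × {p91, p93}, {x93, x95} × {p91, p92, p93}, {x93, x94, x95} × {p91, p93}, {x94, x95} × {p91, p92, p93}, {x93, x94, x95} × {p91, p92, p93}}; |τ_{X×Y}| = 70.

Enumerate products U × V with U ∈ τ_X, V ∈ τ_Y (deduplicated):
  ∅ × ∅ = {} (∅)
  {x94} × {p91} = {(x94,p91)}
  {x94} × {p93} = {(x94,p93)}
  {x95} × {p91} = {(x95,p91)}
  {x95} × {p93} = {(x95,p93)}
  {x93, x95} × {p91} = {(x93,p91), (x95,p91)}
  {x93, x95} × {p93} = {(x93,p93), (x95,p93)}
  {x94} × {p91, p93} = {(x94,p91), (x94,p93)}
  {x94, x95} × {p91} = {(x94,p91), (x95,p91)}
  {x94, x95} × {p93} = {(x94,p93), (x95,p93)}
  {x95} × {p91, p93} = {(x95,p91), (x95,p93)}
  {x93, x94, x95} × {p91} = {(x93,p91), (x94,p91), (x95,p91)}
  {x93, x94, x95} × {p93} = {(x93,p93), (x94,p93), (x95,p93)}
  {x94} × {p91, p92, p93} = {(x94,p91), (x94,p92), (x94,p93)}
  {x95} × {p91, p92, p93} = {(x95,p91), (x95,p92), (x95,p93)}
  {x93, x95} × {p91, p93} = {(x93,p91), (x93,p93), (x95,p91), (x95,p93)}
  {x94, x95} × {p91, p93} = {(x94,p91), (x94,p93), (x95,p91), (x95,p93)}
  {x93, x95} × {p91, p92, p93} = {(x93,p91), (x93,p92), (x93,p93), (x95,p91), (x95,p92), (x95,p93)}
  {x93, x94, x95} × {p91, p93} = {(x93,p91), (x93,p93), (x94,p91), (x94,p93), (x95,p91), (x95,p93)}
  {x94, x95} × {p91, p92, p93} = {(x94,p91), (x94,p92), (x94,p93), (x95,p91), (x95,p92), (x95,p93)}
  {x93, x94, x95} × {p91, p92, p93} = {(x93,p91), (x93,p92), (x93,p93), (x94,p91), (x94,p92), (x94,p93), (x95,p91), (x95,p92), (x95,p93)}
These 21 distinct sets form the basis B.
Close under arbitrary unions to get τ_{X×Y}; counting gives |τ_{X×Y}| = 70.


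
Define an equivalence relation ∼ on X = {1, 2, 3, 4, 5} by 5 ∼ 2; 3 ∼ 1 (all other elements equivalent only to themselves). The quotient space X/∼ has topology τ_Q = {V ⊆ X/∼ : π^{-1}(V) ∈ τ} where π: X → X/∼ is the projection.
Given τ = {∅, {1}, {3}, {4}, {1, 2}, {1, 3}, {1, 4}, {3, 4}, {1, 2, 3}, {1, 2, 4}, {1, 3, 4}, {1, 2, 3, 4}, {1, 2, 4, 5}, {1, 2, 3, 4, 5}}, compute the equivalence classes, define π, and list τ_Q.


X/∼ = {[1=3], [2=5], [4]}; |τ_Q| = 5.

Equivalence classes: [1=3], [2=5], [4].
Quotient map π: X → X/∼ sends 1 ↦ [1=3], 2 ↦ [2=5], 3 ↦ [1=3], 4 ↦ [4], 5 ↦ [2=5].
For each subset V ⊆ X/∼, compute π^{-1}(V) ⊆ X and check whether π^{-1}(V) ∈ τ. V is open in τ_Q iff π^{-1}(V) ∈ τ.
  V = {}: π^{-1}(V) = ∅ ∈ τ ✓.
  V = {[1=3]}: π^{-1}(V) = {1, 3} ∈ τ ✓.
  V = {[2=5]}: π^{-1}(V) = {2, 5} ∉ τ ✗.
  V = {[1=3], [2=5]}: π^{-1}(V) = {1, 2, 3, 5} ∉ τ ✗.
  V = {[4]}: π^{-1}(V) = {4} ∈ τ ✓.
  V = {[1=3], [4]}: π^{-1}(V) = {1, 3, 4} ∈ τ ✓.
  V = {[2=5], [4]}: π^{-1}(V) = {2, 4, 5} ∉ τ ✗.
  V = {[1=3], [2=5], [4]}: π^{-1}(V) = {1, 2, 3, 4, 5} ∈ τ ✓.
Open sets in the quotient: τ_Q = {{}, {[1=3]}, {[4]}, {[1=3], [4]}, {[1=3], [2=5], [4]}} (5 elements).


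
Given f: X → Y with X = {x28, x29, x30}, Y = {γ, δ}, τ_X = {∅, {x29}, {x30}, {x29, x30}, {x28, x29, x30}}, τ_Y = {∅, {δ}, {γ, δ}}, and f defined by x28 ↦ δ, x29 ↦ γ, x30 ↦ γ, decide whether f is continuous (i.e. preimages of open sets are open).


f is NOT continuous.

Compute f^{-1}(U) for each U ∈ τ_Y:
  U = ∅: f^{-1}(U) = ∅ ∈ τ_X ✓.
  U = {δ}: f^{-1}(U) = {x28} ∉ τ_X ✗.
  U = {γ, δ}: f^{-1}(U) = {x28, x29, x30} ∈ τ_X ✓.
Found U = {δ} with f^{-1}(U) = {x28} not in τ_X. Therefore f is NOT continuous.


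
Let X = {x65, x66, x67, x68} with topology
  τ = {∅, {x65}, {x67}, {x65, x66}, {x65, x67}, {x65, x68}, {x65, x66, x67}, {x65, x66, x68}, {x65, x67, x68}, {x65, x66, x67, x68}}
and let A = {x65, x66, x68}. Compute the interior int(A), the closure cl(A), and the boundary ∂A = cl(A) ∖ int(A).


int(A) = {x65, x66, x68}, cl(A) = {x65, x66, x68}, ∂A = ∅.

Closed sets in (X, τ) are complements of opens:
  closed(X, τ) = {∅, {x66}, {x67}, {x68}, {x66, x67}, {x66, x68}, {x67, x68}, {x65, x66, x68}, {x66, x67, x68}, {x65, x66, x67, x68}}.
int(A) = ⋃ {U ∈ τ : U ⊆ A}. Opens contained in A: ∅, {x65}, {x65, x66}, {x65, x68}, {x65, x66, x68}.
Taking the union of these: int(A) = {x65, x66, x68}.
cl(A) = ⋂ {C closed : A ⊆ C}. Closed sets containing A: {x65, x66, x68}, {x65, x66, x67, x68}.
Intersecting these: cl(A) = {x65, x66, x68}.
∂A = cl(A) ∖ int(A) = {x65, x66, x68} ∖ {x65, x66, x68} = ∅.


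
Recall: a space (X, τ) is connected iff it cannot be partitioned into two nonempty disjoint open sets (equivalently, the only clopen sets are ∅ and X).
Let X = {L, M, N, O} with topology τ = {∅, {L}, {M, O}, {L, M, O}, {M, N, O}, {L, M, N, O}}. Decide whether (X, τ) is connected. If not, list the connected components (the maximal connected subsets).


(X, τ) is disconnected; components = [{L}, {M, N, O}].

Find clopen sets (U ∈ τ with X ∖ U ∈ τ):
  U = ∅, X ∖ U = {L, M, N, O} — both open, so U is clopen.
  U = {L}, X ∖ U = {M, N, O} — both open, so U is clopen.
  U = {M, N, O}, X ∖ U = {L} — both open, so U is clopen.
  U = {L, M, N, O}, X ∖ U = ∅ — both open, so U is clopen.
Nontrivial clopen(s) exist: e.g. {M, N, O}. So (X, τ) is disconnected.
Compute connected components by grouping points that agree on all clopens:
  component: {L}
  component: {M, N, O}


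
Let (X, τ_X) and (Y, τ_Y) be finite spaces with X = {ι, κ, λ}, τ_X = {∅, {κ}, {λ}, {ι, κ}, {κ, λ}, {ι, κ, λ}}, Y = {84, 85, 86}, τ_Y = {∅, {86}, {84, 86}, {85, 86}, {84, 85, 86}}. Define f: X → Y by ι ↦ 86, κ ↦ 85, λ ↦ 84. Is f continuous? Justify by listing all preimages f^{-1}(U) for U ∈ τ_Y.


f is NOT continuous.

Compute f^{-1}(U) for each U ∈ τ_Y:
  U = ∅: f^{-1}(U) = ∅ ∈ τ_X ✓.
  U = {86}: f^{-1}(U) = {ι} ∉ τ_X ✗.
  U = {84, 86}: f^{-1}(U) = {ι, λ} ∉ τ_X ✗.
  U = {85, 86}: f^{-1}(U) = {ι, κ} ∈ τ_X ✓.
  U = {84, 85, 86}: f^{-1}(U) = {ι, κ, λ} ∈ τ_X ✓.
Found U = {86} with f^{-1}(U) = {ι} not in τ_X. Therefore f is NOT continuous.


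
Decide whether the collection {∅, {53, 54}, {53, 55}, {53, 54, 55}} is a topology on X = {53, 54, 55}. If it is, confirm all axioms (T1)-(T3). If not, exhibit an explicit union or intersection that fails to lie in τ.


τ is NOT a topology on X.

Axiom (T1): ∅ ∈ τ? Yes; X ∈ τ? Yes.
Axiom (T2/T3): check pairwise unions and intersections of members of τ.
Counterexample for (T3): {53, 54} ∩ {53, 55} = {53} ∉ τ. Therefore τ is NOT a topology.


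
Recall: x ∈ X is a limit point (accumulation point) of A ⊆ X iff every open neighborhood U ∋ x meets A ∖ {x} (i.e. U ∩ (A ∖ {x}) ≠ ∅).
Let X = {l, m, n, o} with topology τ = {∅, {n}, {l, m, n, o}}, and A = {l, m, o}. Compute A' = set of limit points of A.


A' = {l, m, o}

For each x ∈ X, list the open sets U ∈ τ with x ∈ U, then check whether U ∩ (A ∖ {x}) ≠ ∅ for every such U.
  x = l: opens ∋ x are {l, m, n, o}; each meets A ∖ {l}, so x IS a limit point.
  x = m: opens ∋ x are {l, m, n, o}; each meets A ∖ {m}, so x IS a limit point.
  x = n: open {n} ∋ x has {n} ∩ (A ∖ {n}) = ∅, so x is NOT a limit point.
  x = o: opens ∋ x are {l, m, n, o}; each meets A ∖ {o}, so x IS a limit point.
Collecting: A' = {l, m, o}.


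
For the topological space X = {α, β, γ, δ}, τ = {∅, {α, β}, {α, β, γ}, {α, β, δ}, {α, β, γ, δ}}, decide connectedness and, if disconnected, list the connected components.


(X, τ) is connected.

Find clopen sets (U ∈ τ with X ∖ U ∈ τ):
  U = ∅, X ∖ U = {α, β, γ, δ} — both open, so U is clopen.
  U = {α, β, γ, δ}, X ∖ U = ∅ — both open, so U is clopen.
Only trivial clopens (∅ and X) exist, so (X, τ) is connected.
Compute connected components by grouping points that agree on all clopens:
  component: {α, β, γ, δ}


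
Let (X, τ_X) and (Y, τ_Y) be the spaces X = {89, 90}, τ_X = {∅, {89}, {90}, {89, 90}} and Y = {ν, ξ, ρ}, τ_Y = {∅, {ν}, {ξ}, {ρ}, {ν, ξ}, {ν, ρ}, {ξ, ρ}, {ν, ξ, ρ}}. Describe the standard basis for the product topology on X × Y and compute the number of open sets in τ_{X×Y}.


Basis B = {∅ × ∅, {89} × {ν}, {89} × {ξ}, {89} × {ρ}, {90} × {ν}, {90} × {ξ}, {90} × {ρ}, {89} × {ν, ξ}, {89} × {ν, ρ}, {89, 90} × {ν}, {89} × {ξ, ρ}, {89, 90} × {ξ}, {89, 90} × {ρ}, {90} × {ν, ξ}, {90} × {ν, ρ}, {90} × {ξ, ρ}, {89} × {ν, ξ, ρ}, {90} × {ν, ξ, ρ}, {89, 90} × {ν, ξ}, {89, 90} × {ν, ρ}, {89, 90} × {ξ, ρ}, {89, 90} × {ν, ξ, ρ}}; |τ_{X×Y}| = 64.

Enumerate products U × V with U ∈ τ_X, V ∈ τ_Y (deduplicated):
  ∅ × ∅ = {} (∅)
  {89} × {ν} = {(89,ν)}
  {89} × {ξ} = {(89,ξ)}
  {89} × {ρ} = {(89,ρ)}
  {90} × {ν} = {(90,ν)}
  {90} × {ξ} = {(90,ξ)}
  {90} × {ρ} = {(90,ρ)}
  {89} × {ν, ξ} = {(89,ν), (89,ξ)}
  {89} × {ν, ρ} = {(89,ν), (89,ρ)}
  {89, 90} × {ν} = {(89,ν), (90,ν)}
  {89} × {ξ, ρ} = {(89,ξ), (89,ρ)}
  {89, 90} × {ξ} = {(89,ξ), (90,ξ)}
  {89, 90} × {ρ} = {(89,ρ), (90,ρ)}
  {90} × {ν, ξ} = {(90,ν), (90,ξ)}
  {90} × {ν, ρ} = {(90,ν), (90,ρ)}
  {90} × {ξ, ρ} = {(90,ξ), (90,ρ)}
  {89} × {ν, ξ, ρ} = {(89,ν), (89,ξ), (89,ρ)}
  {90} × {ν, ξ, ρ} = {(90,ν), (90,ξ), (90,ρ)}
  {89, 90} × {ν, ξ} = {(89,ν), (89,ξ), (90,ν), (90,ξ)}
  {89, 90} × {ν, ρ} = {(89,ν), (89,ρ), (90,ν), (90,ρ)}
  {89, 90} × {ξ, ρ} = {(89,ξ), (89,ρ), (90,ξ), (90,ρ)}
  {89, 90} × {ν, ξ, ρ} = {(89,ν), (89,ξ), (89,ρ), (90,ν), (90,ξ), (90,ρ)}
These 22 distinct sets form the basis B.
Close under arbitrary unions to get τ_{X×Y}; counting gives |τ_{X×Y}| = 64.


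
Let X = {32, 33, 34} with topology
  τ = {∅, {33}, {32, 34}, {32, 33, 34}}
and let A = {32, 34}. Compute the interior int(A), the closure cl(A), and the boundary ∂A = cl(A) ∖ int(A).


int(A) = {32, 34}, cl(A) = {32, 34}, ∂A = ∅.

Closed sets in (X, τ) are complements of opens:
  closed(X, τ) = {∅, {33}, {32, 34}, {32, 33, 34}}.
int(A) = ⋃ {U ∈ τ : U ⊆ A}. Opens contained in A: ∅, {32, 34}.
Taking the union of these: int(A) = {32, 34}.
cl(A) = ⋂ {C closed : A ⊆ C}. Closed sets containing A: {32, 34}, {32, 33, 34}.
Intersecting these: cl(A) = {32, 34}.
∂A = cl(A) ∖ int(A) = {32, 34} ∖ {32, 34} = ∅.


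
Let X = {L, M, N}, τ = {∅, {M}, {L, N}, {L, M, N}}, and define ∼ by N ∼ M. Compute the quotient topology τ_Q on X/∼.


X/∼ = {[L], [M=N]}; |τ_Q| = 2.

Equivalence classes: [L], [M=N].
Quotient map π: X → X/∼ sends L ↦ [L], M ↦ [M=N], N ↦ [M=N].
For each subset V ⊆ X/∼, compute π^{-1}(V) ⊆ X and check whether π^{-1}(V) ∈ τ. V is open in τ_Q iff π^{-1}(V) ∈ τ.
  V = {}: π^{-1}(V) = ∅ ∈ τ ✓.
  V = {[L]}: π^{-1}(V) = {L} ∉ τ ✗.
  V = {[M=N]}: π^{-1}(V) = {M, N} ∉ τ ✗.
  V = {[L], [M=N]}: π^{-1}(V) = {L, M, N} ∈ τ ✓.
Open sets in the quotient: τ_Q = {{}, {[L], [M=N]}} (2 elements).


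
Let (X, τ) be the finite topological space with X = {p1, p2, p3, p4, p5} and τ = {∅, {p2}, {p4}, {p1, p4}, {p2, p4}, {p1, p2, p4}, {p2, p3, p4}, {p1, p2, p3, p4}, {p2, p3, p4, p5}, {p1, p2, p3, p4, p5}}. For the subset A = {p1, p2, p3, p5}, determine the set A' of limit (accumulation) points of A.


A' = {p3, p5}

For each x ∈ X, list the open sets U ∈ τ with x ∈ U, then check whether U ∩ (A ∖ {x}) ≠ ∅ for every such U.
  x = p1: open {p1, p4} ∋ x has {p1, p4} ∩ (A ∖ {p1}) = ∅, so x is NOT a limit point.
  x = p2: open {p2} ∋ x has {p2} ∩ (A ∖ {p2}) = ∅, so x is NOT a limit point.
  x = p3: opens ∋ x are {p2, p3, p4}, {p1, p2, p3, p4}, {p2, p3, p4, p5}, {p1, p2, p3, p4, p5}; each meets A ∖ {p3}, so x IS a limit point.
  x = p4: open {p4} ∋ x has {p4} ∩ (A ∖ {p4}) = ∅, so x is NOT a limit point.
  x = p5: opens ∋ x are {p2, p3, p4, p5}, {p1, p2, p3, p4, p5}; each meets A ∖ {p5}, so x IS a limit point.
Collecting: A' = {p3, p5}.


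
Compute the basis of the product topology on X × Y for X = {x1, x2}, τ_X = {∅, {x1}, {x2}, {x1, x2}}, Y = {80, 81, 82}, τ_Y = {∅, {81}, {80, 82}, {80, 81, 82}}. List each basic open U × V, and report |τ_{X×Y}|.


Basis B = {∅ × ∅, {x1} × {81}, {x2} × {81}, {x1} × {80, 82}, {x1, x2} × {81}, {x2} × {80, 82}, {x1} × {80, 81, 82}, {x2} × {80, 81, 82}, {x1, x2} × {80, 82}, {x1, x2} × {80, 81, 82}}; |τ_{X×Y}| = 16.

Enumerate products U × V with U ∈ τ_X, V ∈ τ_Y (deduplicated):
  ∅ × ∅ = {} (∅)
  {x1} × {81} = {(x1,81)}
  {x2} × {81} = {(x2,81)}
  {x1} × {80, 82} = {(x1,80), (x1,82)}
  {x1, x2} × {81} = {(x1,81), (x2,81)}
  {x2} × {80, 82} = {(x2,80), (x2,82)}
  {x1} × {80, 81, 82} = {(x1,80), (x1,81), (x1,82)}
  {x2} × {80, 81, 82} = {(x2,80), (x2,81), (x2,82)}
  {x1, x2} × {80, 82} = {(x1,80), (x1,82), (x2,80), (x2,82)}
  {x1, x2} × {80, 81, 82} = {(x1,80), (x1,81), (x1,82), (x2,80), (x2,81), (x2,82)}
These 10 distinct sets form the basis B.
Close under arbitrary unions to get τ_{X×Y}; counting gives |τ_{X×Y}| = 16.


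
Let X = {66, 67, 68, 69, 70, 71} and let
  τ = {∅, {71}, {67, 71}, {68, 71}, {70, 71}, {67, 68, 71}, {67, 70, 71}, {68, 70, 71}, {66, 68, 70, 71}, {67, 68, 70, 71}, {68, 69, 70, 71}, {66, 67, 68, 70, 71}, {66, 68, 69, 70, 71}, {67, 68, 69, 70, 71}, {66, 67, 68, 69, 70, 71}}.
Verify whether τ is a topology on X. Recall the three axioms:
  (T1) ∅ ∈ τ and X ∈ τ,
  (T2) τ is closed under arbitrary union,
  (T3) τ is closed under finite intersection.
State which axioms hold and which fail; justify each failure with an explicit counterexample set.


τ IS a topology on X.

Axiom (T1): ∅ ∈ τ? Yes; X ∈ τ? Yes.
Axiom (T2/T3): check pairwise unions and intersections of members of τ.
All pairwise intersections and unions checked — each lies in τ. Therefore τ satisfies (T1), (T2), (T3): it IS a topology on X.


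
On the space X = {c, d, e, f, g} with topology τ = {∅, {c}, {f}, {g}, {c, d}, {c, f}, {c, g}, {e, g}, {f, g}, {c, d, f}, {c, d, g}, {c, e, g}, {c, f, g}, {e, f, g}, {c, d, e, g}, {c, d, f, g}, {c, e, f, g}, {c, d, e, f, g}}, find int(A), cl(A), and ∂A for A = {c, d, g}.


int(A) = {c, d, g}, cl(A) = {c, d, e, g}, ∂A = {e}.

Closed sets in (X, τ) are complements of opens:
  closed(X, τ) = {∅, {d}, {e}, {f}, {c, d}, {d, e}, {d, f}, {e, f}, {e, g}, {c, d, e}, {c, d, f}, {d, e, f}, {d, e, g}, {e, f, g}, {c, d, e, f}, {c, d, e, g}, {d, e, f, g}, {c, d, e, f, g}}.
int(A) = ⋃ {U ∈ τ : U ⊆ A}. Opens contained in A: ∅, {c}, {g}, {c, d}, {c, g}, {c, d, g}.
Taking the union of these: int(A) = {c, d, g}.
cl(A) = ⋂ {C closed : A ⊆ C}. Closed sets containing A: {c, d, e, g}, {c, d, e, f, g}.
Intersecting these: cl(A) = {c, d, e, g}.
∂A = cl(A) ∖ int(A) = {c, d, e, g} ∖ {c, d, g} = {e}.


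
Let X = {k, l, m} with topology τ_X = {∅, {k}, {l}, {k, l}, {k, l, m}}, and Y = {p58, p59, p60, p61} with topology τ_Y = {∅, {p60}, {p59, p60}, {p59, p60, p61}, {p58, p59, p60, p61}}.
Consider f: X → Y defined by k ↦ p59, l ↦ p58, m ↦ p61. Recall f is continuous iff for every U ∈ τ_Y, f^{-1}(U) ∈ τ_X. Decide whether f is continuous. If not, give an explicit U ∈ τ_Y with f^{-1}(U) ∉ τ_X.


f is NOT continuous.

Compute f^{-1}(U) for each U ∈ τ_Y:
  U = ∅: f^{-1}(U) = ∅ ∈ τ_X ✓.
  U = {p60}: f^{-1}(U) = ∅ ∈ τ_X ✓.
  U = {p59, p60}: f^{-1}(U) = {k} ∈ τ_X ✓.
  U = {p59, p60, p61}: f^{-1}(U) = {k, m} ∉ τ_X ✗.
  U = {p58, p59, p60, p61}: f^{-1}(U) = {k, l, m} ∈ τ_X ✓.
Found U = {p59, p60, p61} with f^{-1}(U) = {k, m} not in τ_X. Therefore f is NOT continuous.


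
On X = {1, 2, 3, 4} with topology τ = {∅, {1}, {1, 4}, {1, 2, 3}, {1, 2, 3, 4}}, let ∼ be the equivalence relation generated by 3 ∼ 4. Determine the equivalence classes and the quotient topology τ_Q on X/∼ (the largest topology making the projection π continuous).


X/∼ = {[1], [2], [3=4]}; |τ_Q| = 3.

Equivalence classes: [1], [2], [3=4].
Quotient map π: X → X/∼ sends 1 ↦ [1], 2 ↦ [2], 3 ↦ [3=4], 4 ↦ [3=4].
For each subset V ⊆ X/∼, compute π^{-1}(V) ⊆ X and check whether π^{-1}(V) ∈ τ. V is open in τ_Q iff π^{-1}(V) ∈ τ.
  V = {}: π^{-1}(V) = ∅ ∈ τ ✓.
  V = {[1]}: π^{-1}(V) = {1} ∈ τ ✓.
  V = {[2]}: π^{-1}(V) = {2} ∉ τ ✗.
  V = {[1], [2]}: π^{-1}(V) = {1, 2} ∉ τ ✗.
  V = {[3=4]}: π^{-1}(V) = {3, 4} ∉ τ ✗.
  V = {[1], [3=4]}: π^{-1}(V) = {1, 3, 4} ∉ τ ✗.
  V = {[2], [3=4]}: π^{-1}(V) = {2, 3, 4} ∉ τ ✗.
  V = {[1], [2], [3=4]}: π^{-1}(V) = {1, 2, 3, 4} ∈ τ ✓.
Open sets in the quotient: τ_Q = {{}, {[1]}, {[1], [2], [3=4]}} (3 elements).


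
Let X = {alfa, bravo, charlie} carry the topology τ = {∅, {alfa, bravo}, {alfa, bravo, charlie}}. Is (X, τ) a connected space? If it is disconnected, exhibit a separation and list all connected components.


(X, τ) is connected.

Find clopen sets (U ∈ τ with X ∖ U ∈ τ):
  U = ∅, X ∖ U = {alfa, bravo, charlie} — both open, so U is clopen.
  U = {alfa, bravo, charlie}, X ∖ U = ∅ — both open, so U is clopen.
Only trivial clopens (∅ and X) exist, so (X, τ) is connected.
Compute connected components by grouping points that agree on all clopens:
  component: {alfa, bravo, charlie}


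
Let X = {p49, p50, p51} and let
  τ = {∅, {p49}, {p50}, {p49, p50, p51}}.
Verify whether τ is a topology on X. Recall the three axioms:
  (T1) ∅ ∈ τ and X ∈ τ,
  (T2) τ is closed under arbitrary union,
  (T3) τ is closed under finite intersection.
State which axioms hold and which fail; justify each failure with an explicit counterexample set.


τ is NOT a topology on X.

Axiom (T1): ∅ ∈ τ? Yes; X ∈ τ? Yes.
Axiom (T2/T3): check pairwise unions and intersections of members of τ.
Counterexample for (T2): {p49} ∪ {p50} = {p49, p50} ∉ τ. Therefore τ is NOT a topology.


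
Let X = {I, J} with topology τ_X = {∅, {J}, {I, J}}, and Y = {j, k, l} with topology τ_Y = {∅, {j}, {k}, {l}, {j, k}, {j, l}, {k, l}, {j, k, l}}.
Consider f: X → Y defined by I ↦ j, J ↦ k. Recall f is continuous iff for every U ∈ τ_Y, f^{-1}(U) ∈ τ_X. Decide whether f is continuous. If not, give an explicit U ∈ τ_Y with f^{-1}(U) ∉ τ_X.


f is NOT continuous.

Compute f^{-1}(U) for each U ∈ τ_Y:
  U = ∅: f^{-1}(U) = ∅ ∈ τ_X ✓.
  U = {j}: f^{-1}(U) = {I} ∉ τ_X ✗.
  U = {k}: f^{-1}(U) = {J} ∈ τ_X ✓.
  U = {l}: f^{-1}(U) = ∅ ∈ τ_X ✓.
  U = {j, k}: f^{-1}(U) = {I, J} ∈ τ_X ✓.
  U = {j, l}: f^{-1}(U) = {I} ∉ τ_X ✗.
  U = {k, l}: f^{-1}(U) = {J} ∈ τ_X ✓.
  U = {j, k, l}: f^{-1}(U) = {I, J} ∈ τ_X ✓.
Found U = {j} with f^{-1}(U) = {I} not in τ_X. Therefore f is NOT continuous.


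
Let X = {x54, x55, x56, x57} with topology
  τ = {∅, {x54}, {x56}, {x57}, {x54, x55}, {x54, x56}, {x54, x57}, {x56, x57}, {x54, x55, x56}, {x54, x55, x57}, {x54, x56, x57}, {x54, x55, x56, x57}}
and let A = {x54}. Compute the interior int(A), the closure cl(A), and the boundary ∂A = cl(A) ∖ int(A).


int(A) = {x54}, cl(A) = {x54, x55}, ∂A = {x55}.

Closed sets in (X, τ) are complements of opens:
  closed(X, τ) = {∅, {x55}, {x56}, {x57}, {x54, x55}, {x55, x56}, {x55, x57}, {x56, x57}, {x54, x55, x56}, {x54, x55, x57}, {x55, x56, x57}, {x54, x55, x56, x57}}.
int(A) = ⋃ {U ∈ τ : U ⊆ A}. Opens contained in A: ∅, {x54}.
Taking the union of these: int(A) = {x54}.
cl(A) = ⋂ {C closed : A ⊆ C}. Closed sets containing A: {x54, x55}, {x54, x55, x56}, {x54, x55, x57}, {x54, x55, x56, x57}.
Intersecting these: cl(A) = {x54, x55}.
∂A = cl(A) ∖ int(A) = {x54, x55} ∖ {x54} = {x55}.


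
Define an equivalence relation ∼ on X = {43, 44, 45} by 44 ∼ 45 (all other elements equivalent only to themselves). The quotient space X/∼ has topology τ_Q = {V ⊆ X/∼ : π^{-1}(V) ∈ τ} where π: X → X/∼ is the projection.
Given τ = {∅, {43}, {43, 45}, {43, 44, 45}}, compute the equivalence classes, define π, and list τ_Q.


X/∼ = {[43], [44=45]}; |τ_Q| = 3.

Equivalence classes: [43], [44=45].
Quotient map π: X → X/∼ sends 43 ↦ [43], 44 ↦ [44=45], 45 ↦ [44=45].
For each subset V ⊆ X/∼, compute π^{-1}(V) ⊆ X and check whether π^{-1}(V) ∈ τ. V is open in τ_Q iff π^{-1}(V) ∈ τ.
  V = {}: π^{-1}(V) = ∅ ∈ τ ✓.
  V = {[43]}: π^{-1}(V) = {43} ∈ τ ✓.
  V = {[44=45]}: π^{-1}(V) = {44, 45} ∉ τ ✗.
  V = {[43], [44=45]}: π^{-1}(V) = {43, 44, 45} ∈ τ ✓.
Open sets in the quotient: τ_Q = {{}, {[43]}, {[43], [44=45]}} (3 elements).


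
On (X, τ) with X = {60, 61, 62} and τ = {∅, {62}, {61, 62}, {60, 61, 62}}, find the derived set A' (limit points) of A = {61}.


A' = {60}

For each x ∈ X, list the open sets U ∈ τ with x ∈ U, then check whether U ∩ (A ∖ {x}) ≠ ∅ for every such U.
  x = 60: opens ∋ x are {60, 61, 62}; each meets A ∖ {60}, so x IS a limit point.
  x = 61: open {61, 62} ∋ x has {61, 62} ∩ (A ∖ {61}) = ∅, so x is NOT a limit point.
  x = 62: open {62} ∋ x has {62} ∩ (A ∖ {62}) = ∅, so x is NOT a limit point.
Collecting: A' = {60}.


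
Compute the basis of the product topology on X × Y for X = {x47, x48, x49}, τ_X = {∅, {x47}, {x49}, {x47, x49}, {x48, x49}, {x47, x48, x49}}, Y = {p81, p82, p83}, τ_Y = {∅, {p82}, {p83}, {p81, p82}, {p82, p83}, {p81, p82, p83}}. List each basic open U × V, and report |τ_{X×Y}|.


Basis B = {∅ × ∅, {x47} × {p82}, {x47} × {p83}, {x49} × {p82}, {x49} × {p83}, {x47} × {p81, p82}, {x47} × {p82, p83}, {x47, x49} × {p82}, {x47, x49} × {p83}, {x48, x49} × {p82}, {x48, x49} × {p83}, {x49} × {p81, p82}, {x49} × {p82, p83}, {x47} × {p81, p82, p83}, {x47, x48, x49} × {p82}, {x47, x48, x49} × {p83}, {x49} × {p81, p82, p83}, {x47, x49} × {p81, p82}, {x47, x49} × {p82, p83}, {x48, x49} × {p81, p82}, {x48, x49} × {p82, p83}, {x47, x49} × {p81, p82, p83}, {x47, x48, x49} × {p81, p82}, {x47, x48, x49} × {p82, p83}, {x48, x49} × {p81, p82, p83}, {x47, x48, x49} × {p81, p82, p83}}; |τ_{X×Y}| = 108.

Enumerate products U × V with U ∈ τ_X, V ∈ τ_Y (deduplicated):
  ∅ × ∅ = {} (∅)
  {x47} × {p82} = {(x47,p82)}
  {x47} × {p83} = {(x47,p83)}
  {x49} × {p82} = {(x49,p82)}
  {x49} × {p83} = {(x49,p83)}
  {x47} × {p81, p82} = {(x47,p81), (x47,p82)}
  {x47} × {p82, p83} = {(x47,p82), (x47,p83)}
  {x47, x49} × {p82} = {(x47,p82), (x49,p82)}
  {x47, x49} × {p83} = {(x47,p83), (x49,p83)}
  {x48, x49} × {p82} = {(x48,p82), (x49,p82)}
  {x48, x49} × {p83} = {(x48,p83), (x49,p83)}
  {x49} × {p81, p82} = {(x49,p81), (x49,p82)}
  {x49} × {p82, p83} = {(x49,p82), (x49,p83)}
  {x47} × {p81, p82, p83} = {(x47,p81), (x47,p82), (x47,p83)}
  {x47, x48, x49} × {p82} = {(x47,p82), (x48,p82), (x49,p82)}
  {x47, x48, x49} × {p83} = {(x47,p83), (x48,p83), (x49,p83)}
  {x49} × {p81, p82, p83} = {(x49,p81), (x49,p82), (x49,p83)}
  {x47, x49} × {p81, p82} = {(x47,p81), (x47,p82), (x49,p81), (x49,p82)}
  {x47, x49} × {p82, p83} = {(x47,p82), (x47,p83), (x49,p82), (x49,p83)}
  {x48, x49} × {p81, p82} = {(x48,p81), (x48,p82), (x49,p81), (x49,p82)}
  {x48, x49} × {p82, p83} = {(x48,p82), (x48,p83), (x49,p82), (x49,p83)}
  {x47, x49} × {p81, p82, p83} = {(x47,p81), (x47,p82), (x47,p83), (x49,p81), (x49,p82), (x49,p83)}
  {x47, x48, x49} × {p81, p82} = {(x47,p81), (x47,p82), (x48,p81), (x48,p82), (x49,p81), (x49,p82)}
  {x47, x48, x49} × {p82, p83} = {(x47,p82), (x47,p83), (x48,p82), (x48,p83), (x49,p82), (x49,p83)}
  {x48, x49} × {p81, p82, p83} = {(x48,p81), (x48,p82), (x48,p83), (x49,p81), (x49,p82), (x49,p83)}
  {x47, x48, x49} × {p81, p82, p83} = {(x47,p81), (x47,p82), (x47,p83), (x48,p81), (x48,p82), (x48,p83), (x49,p81), (x49,p82), (x49,p83)}
These 26 distinct sets form the basis B.
Close under arbitrary unions to get τ_{X×Y}; counting gives |τ_{X×Y}| = 108.


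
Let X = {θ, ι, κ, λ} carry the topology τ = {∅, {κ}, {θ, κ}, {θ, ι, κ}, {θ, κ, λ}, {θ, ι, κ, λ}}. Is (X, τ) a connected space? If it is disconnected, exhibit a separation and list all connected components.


(X, τ) is connected.

Find clopen sets (U ∈ τ with X ∖ U ∈ τ):
  U = ∅, X ∖ U = {θ, ι, κ, λ} — both open, so U is clopen.
  U = {θ, ι, κ, λ}, X ∖ U = ∅ — both open, so U is clopen.
Only trivial clopens (∅ and X) exist, so (X, τ) is connected.
Compute connected components by grouping points that agree on all clopens:
  component: {θ, ι, κ, λ}


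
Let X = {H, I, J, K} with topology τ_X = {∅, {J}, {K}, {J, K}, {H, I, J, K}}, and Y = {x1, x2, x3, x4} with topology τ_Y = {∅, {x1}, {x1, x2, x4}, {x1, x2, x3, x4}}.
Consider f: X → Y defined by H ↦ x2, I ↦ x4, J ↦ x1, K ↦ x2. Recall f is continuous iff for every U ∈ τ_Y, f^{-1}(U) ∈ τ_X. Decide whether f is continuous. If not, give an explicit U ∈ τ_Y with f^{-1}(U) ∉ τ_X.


f IS continuous.

Compute f^{-1}(U) for each U ∈ τ_Y:
  U = ∅: f^{-1}(U) = ∅ ∈ τ_X ✓.
  U = {x1}: f^{-1}(U) = {J} ∈ τ_X ✓.
  U = {x1, x2, x4}: f^{-1}(U) = {H, I, J, K} ∈ τ_X ✓.
  U = {x1, x2, x3, x4}: f^{-1}(U) = {H, I, J, K} ∈ τ_X ✓.
Every preimage lies in τ_X, so f IS continuous.


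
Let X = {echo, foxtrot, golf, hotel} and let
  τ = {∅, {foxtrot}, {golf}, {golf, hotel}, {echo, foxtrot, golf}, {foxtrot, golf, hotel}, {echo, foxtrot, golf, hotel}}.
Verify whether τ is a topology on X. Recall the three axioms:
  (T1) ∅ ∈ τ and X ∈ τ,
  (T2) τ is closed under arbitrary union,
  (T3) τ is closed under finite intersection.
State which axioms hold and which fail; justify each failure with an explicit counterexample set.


τ is NOT a topology on X.

Axiom (T1): ∅ ∈ τ? Yes; X ∈ τ? Yes.
Axiom (T2/T3): check pairwise unions and intersections of members of τ.
Counterexample for (T2): {foxtrot} ∪ {golf} = {foxtrot, golf} ∉ τ. Therefore τ is NOT a topology.


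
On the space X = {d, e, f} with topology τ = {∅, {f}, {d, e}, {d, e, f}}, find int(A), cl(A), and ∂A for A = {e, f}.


int(A) = {f}, cl(A) = {d, e, f}, ∂A = {d, e}.

Closed sets in (X, τ) are complements of opens:
  closed(X, τ) = {∅, {f}, {d, e}, {d, e, f}}.
int(A) = ⋃ {U ∈ τ : U ⊆ A}. Opens contained in A: ∅, {f}.
Taking the union of these: int(A) = {f}.
cl(A) = ⋂ {C closed : A ⊆ C}. Closed sets containing A: {d, e, f}.
Intersecting these: cl(A) = {d, e, f}.
∂A = cl(A) ∖ int(A) = {d, e, f} ∖ {f} = {d, e}.


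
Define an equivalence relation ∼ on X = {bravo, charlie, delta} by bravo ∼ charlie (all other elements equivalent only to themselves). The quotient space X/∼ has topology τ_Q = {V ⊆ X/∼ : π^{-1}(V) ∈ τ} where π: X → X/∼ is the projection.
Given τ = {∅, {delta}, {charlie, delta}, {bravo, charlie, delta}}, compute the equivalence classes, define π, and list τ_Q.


X/∼ = {[bravo=charlie], [delta]}; |τ_Q| = 3.

Equivalence classes: [bravo=charlie], [delta].
Quotient map π: X → X/∼ sends bravo ↦ [bravo=charlie], charlie ↦ [bravo=charlie], delta ↦ [delta].
For each subset V ⊆ X/∼, compute π^{-1}(V) ⊆ X and check whether π^{-1}(V) ∈ τ. V is open in τ_Q iff π^{-1}(V) ∈ τ.
  V = {}: π^{-1}(V) = ∅ ∈ τ ✓.
  V = {[bravo=charlie]}: π^{-1}(V) = {bravo, charlie} ∉ τ ✗.
  V = {[delta]}: π^{-1}(V) = {delta} ∈ τ ✓.
  V = {[bravo=charlie], [delta]}: π^{-1}(V) = {bravo, charlie, delta} ∈ τ ✓.
Open sets in the quotient: τ_Q = {{}, {[delta]}, {[bravo=charlie], [delta]}} (3 elements).


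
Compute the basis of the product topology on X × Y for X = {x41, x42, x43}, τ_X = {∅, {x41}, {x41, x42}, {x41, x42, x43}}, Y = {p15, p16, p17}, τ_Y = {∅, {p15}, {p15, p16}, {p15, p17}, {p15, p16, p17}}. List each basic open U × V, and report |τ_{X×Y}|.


Basis B = {∅ × ∅, {x41} × {p15}, {x41} × {p15, p16}, {x41} × {p15, p17}, {x41, x42} × {p15}, {x41} × {p15, p16, p17}, {x41, x42, x43} × {p15}, {x41, x42} × {p15, p16}, {x41, x42} × {p15, p17}, {x41, x42} × {p15, p16, p17}, {x41, x42, x43} × {p15, p16}, {x41, x42, x43} × {p15, p17}, {x41, x42, x43} × {p15, p16, p17}}; |τ_{X×Y}| = 30.

Enumerate products U × V with U ∈ τ_X, V ∈ τ_Y (deduplicated):
  ∅ × ∅ = {} (∅)
  {x41} × {p15} = {(x41,p15)}
  {x41} × {p15, p16} = {(x41,p15), (x41,p16)}
  {x41} × {p15, p17} = {(x41,p15), (x41,p17)}
  {x41, x42} × {p15} = {(x41,p15), (x42,p15)}
  {x41} × {p15, p16, p17} = {(x41,p15), (x41,p16), (x41,p17)}
  {x41, x42, x43} × {p15} = {(x41,p15), (x42,p15), (x43,p15)}
  {x41, x42} × {p15, p16} = {(x41,p15), (x41,p16), (x42,p15), (x42,p16)}
  {x41, x42} × {p15, p17} = {(x41,p15), (x41,p17), (x42,p15), (x42,p17)}
  {x41, x42} × {p15, p16, p17} = {(x41,p15), (x41,p16), (x41,p17), (x42,p15), (x42,p16), (x42,p17)}
  {x41, x42, x43} × {p15, p16} = {(x41,p15), (x41,p16), (x42,p15), (x42,p16), (x43,p15), (x43,p16)}
  {x41, x42, x43} × {p15, p17} = {(x41,p15), (x41,p17), (x42,p15), (x42,p17), (x43,p15), (x43,p17)}
  {x41, x42, x43} × {p15, p16, p17} = {(x41,p15), (x41,p16), (x41,p17), (x42,p15), (x42,p16), (x42,p17), (x43,p15), (x43,p16), (x43,p17)}
These 13 distinct sets form the basis B.
Close under arbitrary unions to get τ_{X×Y}; counting gives |τ_{X×Y}| = 30.


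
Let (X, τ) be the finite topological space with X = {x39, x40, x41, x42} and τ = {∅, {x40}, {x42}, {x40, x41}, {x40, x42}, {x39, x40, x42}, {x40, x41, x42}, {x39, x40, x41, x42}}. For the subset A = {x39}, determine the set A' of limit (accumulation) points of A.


A' = ∅

For each x ∈ X, list the open sets U ∈ τ with x ∈ U, then check whether U ∩ (A ∖ {x}) ≠ ∅ for every such U.
  x = x39: open {x39, x40, x42} ∋ x has {x39, x40, x42} ∩ (A ∖ {x39}) = ∅, so x is NOT a limit point.
  x = x40: open {x40} ∋ x has {x40} ∩ (A ∖ {x40}) = ∅, so x is NOT a limit point.
  x = x41: open {x40, x41} ∋ x has {x40, x41} ∩ (A ∖ {x41}) = ∅, so x is NOT a limit point.
  x = x42: open {x42} ∋ x has {x42} ∩ (A ∖ {x42}) = ∅, so x is NOT a limit point.
Collecting: A' = ∅.


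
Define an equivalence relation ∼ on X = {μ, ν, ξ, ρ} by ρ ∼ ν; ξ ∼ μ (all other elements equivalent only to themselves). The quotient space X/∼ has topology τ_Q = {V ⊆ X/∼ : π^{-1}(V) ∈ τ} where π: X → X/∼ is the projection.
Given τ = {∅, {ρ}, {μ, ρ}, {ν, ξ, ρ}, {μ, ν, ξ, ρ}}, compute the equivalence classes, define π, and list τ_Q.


X/∼ = {[μ=ξ], [ν=ρ]}; |τ_Q| = 2.

Equivalence classes: [μ=ξ], [ν=ρ].
Quotient map π: X → X/∼ sends μ ↦ [μ=ξ], ν ↦ [ν=ρ], ξ ↦ [μ=ξ], ρ ↦ [ν=ρ].
For each subset V ⊆ X/∼, compute π^{-1}(V) ⊆ X and check whether π^{-1}(V) ∈ τ. V is open in τ_Q iff π^{-1}(V) ∈ τ.
  V = {}: π^{-1}(V) = ∅ ∈ τ ✓.
  V = {[μ=ξ]}: π^{-1}(V) = {μ, ξ} ∉ τ ✗.
  V = {[ν=ρ]}: π^{-1}(V) = {ν, ρ} ∉ τ ✗.
  V = {[μ=ξ], [ν=ρ]}: π^{-1}(V) = {μ, ν, ξ, ρ} ∈ τ ✓.
Open sets in the quotient: τ_Q = {{}, {[μ=ξ], [ν=ρ]}} (2 elements).


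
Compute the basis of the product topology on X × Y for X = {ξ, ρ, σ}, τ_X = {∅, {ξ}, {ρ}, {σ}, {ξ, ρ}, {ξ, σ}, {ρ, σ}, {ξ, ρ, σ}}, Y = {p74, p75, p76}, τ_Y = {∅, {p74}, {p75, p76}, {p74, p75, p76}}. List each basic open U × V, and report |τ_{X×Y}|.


Basis B = {∅ × ∅, {ξ} × {p74}, {ρ} × {p74}, {σ} × {p74}, {ξ, ρ} × {p74}, {ξ, σ} × {p74}, {ξ} × {p75, p76}, {ρ, σ} × {p74}, {ρ} × {p75, p76}, {σ} × {p75, p76}, {ξ} × {p74, p75, p76}, {ξ, ρ, σ} × {p74}, {ρ} × {p74, p75, p76}, {σ} × {p74, p75, p76}, {ξ, ρ} × {p75, p76}, {ξ, σ} × {p75, p76}, {ρ, σ} × {p75, p76}, {ξ, ρ} × {p74, p75, p76}, {ξ, σ} × {p74, p75, p76}, {ξ, ρ, σ} × {p75, p76}, {ρ, σ} × {p74, p75, p76}, {ξ, ρ, σ} × {p74, p75, p76}}; |τ_{X×Y}| = 64.

Enumerate products U × V with U ∈ τ_X, V ∈ τ_Y (deduplicated):
  ∅ × ∅ = {} (∅)
  {ξ} × {p74} = {(ξ,p74)}
  {ρ} × {p74} = {(ρ,p74)}
  {σ} × {p74} = {(σ,p74)}
  {ξ, ρ} × {p74} = {(ξ,p74), (ρ,p74)}
  {ξ, σ} × {p74} = {(ξ,p74), (σ,p74)}
  {ξ} × {p75, p76} = {(ξ,p75), (ξ,p76)}
  {ρ, σ} × {p74} = {(ρ,p74), (σ,p74)}
  {ρ} × {p75, p76} = {(ρ,p75), (ρ,p76)}
  {σ} × {p75, p76} = {(σ,p75), (σ,p76)}
  {ξ} × {p74, p75, p76} = {(ξ,p74), (ξ,p75), (ξ,p76)}
  {ξ, ρ, σ} × {p74} = {(ξ,p74), (ρ,p74), (σ,p74)}
  {ρ} × {p74, p75, p76} = {(ρ,p74), (ρ,p75), (ρ,p76)}
  {σ} × {p74, p75, p76} = {(σ,p74), (σ,p75), (σ,p76)}
  {ξ, ρ} × {p75, p76} = {(ξ,p75), (ξ,p76), (ρ,p75), (ρ,p76)}
  {ξ, σ} × {p75, p76} = {(ξ,p75), (ξ,p76), (σ,p75), (σ,p76)}
  {ρ, σ} × {p75, p76} = {(ρ,p75), (ρ,p76), (σ,p75), (σ,p76)}
  {ξ, ρ} × {p74, p75, p76} = {(ξ,p74), (ξ,p75), (ξ,p76), (ρ,p74), (ρ,p75), (ρ,p76)}
  {ξ, σ} × {p74, p75, p76} = {(ξ,p74), (ξ,p75), (ξ,p76), (σ,p74), (σ,p75), (σ,p76)}
  {ξ, ρ, σ} × {p75, p76} = {(ξ,p75), (ξ,p76), (ρ,p75), (ρ,p76), (σ,p75), (σ,p76)}
  {ρ, σ} × {p74, p75, p76} = {(ρ,p74), (ρ,p75), (ρ,p76), (σ,p74), (σ,p75), (σ,p76)}
  {ξ, ρ, σ} × {p74, p75, p76} = {(ξ,p74), (ξ,p75), (ξ,p76), (ρ,p74), (ρ,p75), (ρ,p76), (σ,p74), (σ,p75), (σ,p76)}
These 22 distinct sets form the basis B.
Close under arbitrary unions to get τ_{X×Y}; counting gives |τ_{X×Y}| = 64.


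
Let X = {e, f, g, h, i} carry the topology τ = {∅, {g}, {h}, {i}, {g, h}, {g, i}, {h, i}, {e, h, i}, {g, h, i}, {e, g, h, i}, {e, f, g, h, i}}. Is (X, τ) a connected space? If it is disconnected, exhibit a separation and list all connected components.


(X, τ) is connected.

Find clopen sets (U ∈ τ with X ∖ U ∈ τ):
  U = ∅, X ∖ U = {e, f, g, h, i} — both open, so U is clopen.
  U = {e, f, g, h, i}, X ∖ U = ∅ — both open, so U is clopen.
Only trivial clopens (∅ and X) exist, so (X, τ) is connected.
Compute connected components by grouping points that agree on all clopens:
  component: {e, f, g, h, i}


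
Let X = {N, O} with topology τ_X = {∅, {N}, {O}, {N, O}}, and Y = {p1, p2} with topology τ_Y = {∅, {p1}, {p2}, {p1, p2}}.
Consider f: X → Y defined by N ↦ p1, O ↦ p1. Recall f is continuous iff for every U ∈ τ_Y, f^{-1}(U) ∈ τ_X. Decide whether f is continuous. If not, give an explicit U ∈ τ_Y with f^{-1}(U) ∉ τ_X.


f IS continuous.

Compute f^{-1}(U) for each U ∈ τ_Y:
  U = ∅: f^{-1}(U) = ∅ ∈ τ_X ✓.
  U = {p1}: f^{-1}(U) = {N, O} ∈ τ_X ✓.
  U = {p2}: f^{-1}(U) = ∅ ∈ τ_X ✓.
  U = {p1, p2}: f^{-1}(U) = {N, O} ∈ τ_X ✓.
Every preimage lies in τ_X, so f IS continuous.


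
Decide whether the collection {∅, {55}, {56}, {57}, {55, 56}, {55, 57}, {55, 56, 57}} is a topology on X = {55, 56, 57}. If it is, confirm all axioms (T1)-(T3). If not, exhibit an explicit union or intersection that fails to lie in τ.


τ is NOT a topology on X.

Axiom (T1): ∅ ∈ τ? Yes; X ∈ τ? Yes.
Axiom (T2/T3): check pairwise unions and intersections of members of τ.
Counterexample for (T2): {56} ∪ {57} = {56, 57} ∉ τ. Therefore τ is NOT a topology.


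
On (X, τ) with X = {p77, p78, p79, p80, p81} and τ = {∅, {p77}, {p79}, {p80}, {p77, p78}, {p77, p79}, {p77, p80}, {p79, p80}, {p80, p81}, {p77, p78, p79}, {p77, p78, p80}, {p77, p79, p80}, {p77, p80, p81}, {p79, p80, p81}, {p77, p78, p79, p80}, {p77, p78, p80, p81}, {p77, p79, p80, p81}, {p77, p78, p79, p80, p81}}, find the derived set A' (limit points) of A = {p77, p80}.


A' = {p78, p81}

For each x ∈ X, list the open sets U ∈ τ with x ∈ U, then check whether U ∩ (A ∖ {x}) ≠ ∅ for every such U.
  x = p77: open {p77} ∋ x has {p77} ∩ (A ∖ {p77}) = ∅, so x is NOT a limit point.
  x = p78: opens ∋ x are {p77, p78}, {p77, p78, p79}, {p77, p78, p80}, {p77, p78, p79, p80}, {p77, p78, p80, p81}, {p77, p78, p79, p80, p81}; each meets A ∖ {p78}, so x IS a limit point.
  x = p79: open {p79} ∋ x has {p79} ∩ (A ∖ {p79}) = ∅, so x is NOT a limit point.
  x = p80: open {p80} ∋ x has {p80} ∩ (A ∖ {p80}) = ∅, so x is NOT a limit point.
  x = p81: opens ∋ x are {p80, p81}, {p77, p80, p81}, {p79, p80, p81}, {p77, p78, p80, p81}, {p77, p79, p80, p81}, {p77, p78, p79, p80, p81}; each meets A ∖ {p81}, so x IS a limit point.
Collecting: A' = {p78, p81}.


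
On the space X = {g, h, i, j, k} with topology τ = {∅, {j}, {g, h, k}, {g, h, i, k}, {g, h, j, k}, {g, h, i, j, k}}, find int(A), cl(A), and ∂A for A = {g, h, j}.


int(A) = {j}, cl(A) = {g, h, i, j, k}, ∂A = {g, h, i, k}.

Closed sets in (X, τ) are complements of opens:
  closed(X, τ) = {∅, {i}, {j}, {i, j}, {g, h, i, k}, {g, h, i, j, k}}.
int(A) = ⋃ {U ∈ τ : U ⊆ A}. Opens contained in A: ∅, {j}.
Taking the union of these: int(A) = {j}.
cl(A) = ⋂ {C closed : A ⊆ C}. Closed sets containing A: {g, h, i, j, k}.
Intersecting these: cl(A) = {g, h, i, j, k}.
∂A = cl(A) ∖ int(A) = {g, h, i, j, k} ∖ {j} = {g, h, i, k}.


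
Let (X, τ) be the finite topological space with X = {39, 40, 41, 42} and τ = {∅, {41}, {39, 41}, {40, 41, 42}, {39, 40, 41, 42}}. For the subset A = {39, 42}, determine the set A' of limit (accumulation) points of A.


A' = {40}

For each x ∈ X, list the open sets U ∈ τ with x ∈ U, then check whether U ∩ (A ∖ {x}) ≠ ∅ for every such U.
  x = 39: open {39, 41} ∋ x has {39, 41} ∩ (A ∖ {39}) = ∅, so x is NOT a limit point.
  x = 40: opens ∋ x are {40, 41, 42}, {39, 40, 41, 42}; each meets A ∖ {40}, so x IS a limit point.
  x = 41: open {41} ∋ x has {41} ∩ (A ∖ {41}) = ∅, so x is NOT a limit point.
  x = 42: open {40, 41, 42} ∋ x has {40, 41, 42} ∩ (A ∖ {42}) = ∅, so x is NOT a limit point.
Collecting: A' = {40}.
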